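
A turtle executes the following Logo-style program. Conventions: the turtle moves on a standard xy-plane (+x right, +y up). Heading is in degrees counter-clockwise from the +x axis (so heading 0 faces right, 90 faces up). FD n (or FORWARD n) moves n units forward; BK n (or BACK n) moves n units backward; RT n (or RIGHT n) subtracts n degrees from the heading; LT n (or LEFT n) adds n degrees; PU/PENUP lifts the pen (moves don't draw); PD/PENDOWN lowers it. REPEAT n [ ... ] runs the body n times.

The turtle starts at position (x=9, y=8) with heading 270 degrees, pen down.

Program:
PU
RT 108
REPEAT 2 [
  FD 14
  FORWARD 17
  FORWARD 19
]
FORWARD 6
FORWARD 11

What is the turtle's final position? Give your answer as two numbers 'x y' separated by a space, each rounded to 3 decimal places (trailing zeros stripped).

Answer: -102.274 44.155

Derivation:
Executing turtle program step by step:
Start: pos=(9,8), heading=270, pen down
PU: pen up
RT 108: heading 270 -> 162
REPEAT 2 [
  -- iteration 1/2 --
  FD 14: (9,8) -> (-4.315,12.326) [heading=162, move]
  FD 17: (-4.315,12.326) -> (-20.483,17.58) [heading=162, move]
  FD 19: (-20.483,17.58) -> (-38.553,23.451) [heading=162, move]
  -- iteration 2/2 --
  FD 14: (-38.553,23.451) -> (-51.868,27.777) [heading=162, move]
  FD 17: (-51.868,27.777) -> (-68.036,33.03) [heading=162, move]
  FD 19: (-68.036,33.03) -> (-86.106,38.902) [heading=162, move]
]
FD 6: (-86.106,38.902) -> (-91.812,40.756) [heading=162, move]
FD 11: (-91.812,40.756) -> (-102.274,44.155) [heading=162, move]
Final: pos=(-102.274,44.155), heading=162, 0 segment(s) drawn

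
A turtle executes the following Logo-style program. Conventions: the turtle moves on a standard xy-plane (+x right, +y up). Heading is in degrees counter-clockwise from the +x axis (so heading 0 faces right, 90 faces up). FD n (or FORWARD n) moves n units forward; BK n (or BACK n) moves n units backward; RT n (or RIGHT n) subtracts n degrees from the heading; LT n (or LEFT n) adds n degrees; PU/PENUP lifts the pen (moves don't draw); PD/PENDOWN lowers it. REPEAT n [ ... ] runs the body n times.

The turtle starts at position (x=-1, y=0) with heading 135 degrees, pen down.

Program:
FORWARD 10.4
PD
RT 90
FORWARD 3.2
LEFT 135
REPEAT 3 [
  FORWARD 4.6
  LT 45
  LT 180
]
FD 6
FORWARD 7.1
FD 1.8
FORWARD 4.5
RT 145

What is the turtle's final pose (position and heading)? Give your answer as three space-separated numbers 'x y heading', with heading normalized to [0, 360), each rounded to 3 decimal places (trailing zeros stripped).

Answer: -21.156 21.987 350

Derivation:
Executing turtle program step by step:
Start: pos=(-1,0), heading=135, pen down
FD 10.4: (-1,0) -> (-8.354,7.354) [heading=135, draw]
PD: pen down
RT 90: heading 135 -> 45
FD 3.2: (-8.354,7.354) -> (-6.091,9.617) [heading=45, draw]
LT 135: heading 45 -> 180
REPEAT 3 [
  -- iteration 1/3 --
  FD 4.6: (-6.091,9.617) -> (-10.691,9.617) [heading=180, draw]
  LT 45: heading 180 -> 225
  LT 180: heading 225 -> 45
  -- iteration 2/3 --
  FD 4.6: (-10.691,9.617) -> (-7.438,12.869) [heading=45, draw]
  LT 45: heading 45 -> 90
  LT 180: heading 90 -> 270
  -- iteration 3/3 --
  FD 4.6: (-7.438,12.869) -> (-7.438,8.269) [heading=270, draw]
  LT 45: heading 270 -> 315
  LT 180: heading 315 -> 135
]
FD 6: (-7.438,8.269) -> (-11.681,12.512) [heading=135, draw]
FD 7.1: (-11.681,12.512) -> (-16.702,17.532) [heading=135, draw]
FD 1.8: (-16.702,17.532) -> (-17.974,18.805) [heading=135, draw]
FD 4.5: (-17.974,18.805) -> (-21.156,21.987) [heading=135, draw]
RT 145: heading 135 -> 350
Final: pos=(-21.156,21.987), heading=350, 9 segment(s) drawn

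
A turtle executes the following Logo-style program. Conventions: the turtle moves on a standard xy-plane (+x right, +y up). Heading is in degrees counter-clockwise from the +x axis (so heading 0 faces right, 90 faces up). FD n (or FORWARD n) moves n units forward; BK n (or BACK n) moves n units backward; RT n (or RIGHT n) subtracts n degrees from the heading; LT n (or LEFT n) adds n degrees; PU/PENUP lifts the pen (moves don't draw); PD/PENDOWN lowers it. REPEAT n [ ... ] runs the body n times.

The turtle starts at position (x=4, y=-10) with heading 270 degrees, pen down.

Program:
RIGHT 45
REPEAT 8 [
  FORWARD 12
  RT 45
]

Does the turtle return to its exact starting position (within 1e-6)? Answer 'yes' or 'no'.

Executing turtle program step by step:
Start: pos=(4,-10), heading=270, pen down
RT 45: heading 270 -> 225
REPEAT 8 [
  -- iteration 1/8 --
  FD 12: (4,-10) -> (-4.485,-18.485) [heading=225, draw]
  RT 45: heading 225 -> 180
  -- iteration 2/8 --
  FD 12: (-4.485,-18.485) -> (-16.485,-18.485) [heading=180, draw]
  RT 45: heading 180 -> 135
  -- iteration 3/8 --
  FD 12: (-16.485,-18.485) -> (-24.971,-10) [heading=135, draw]
  RT 45: heading 135 -> 90
  -- iteration 4/8 --
  FD 12: (-24.971,-10) -> (-24.971,2) [heading=90, draw]
  RT 45: heading 90 -> 45
  -- iteration 5/8 --
  FD 12: (-24.971,2) -> (-16.485,10.485) [heading=45, draw]
  RT 45: heading 45 -> 0
  -- iteration 6/8 --
  FD 12: (-16.485,10.485) -> (-4.485,10.485) [heading=0, draw]
  RT 45: heading 0 -> 315
  -- iteration 7/8 --
  FD 12: (-4.485,10.485) -> (4,2) [heading=315, draw]
  RT 45: heading 315 -> 270
  -- iteration 8/8 --
  FD 12: (4,2) -> (4,-10) [heading=270, draw]
  RT 45: heading 270 -> 225
]
Final: pos=(4,-10), heading=225, 8 segment(s) drawn

Start position: (4, -10)
Final position: (4, -10)
Distance = 0; < 1e-6 -> CLOSED

Answer: yes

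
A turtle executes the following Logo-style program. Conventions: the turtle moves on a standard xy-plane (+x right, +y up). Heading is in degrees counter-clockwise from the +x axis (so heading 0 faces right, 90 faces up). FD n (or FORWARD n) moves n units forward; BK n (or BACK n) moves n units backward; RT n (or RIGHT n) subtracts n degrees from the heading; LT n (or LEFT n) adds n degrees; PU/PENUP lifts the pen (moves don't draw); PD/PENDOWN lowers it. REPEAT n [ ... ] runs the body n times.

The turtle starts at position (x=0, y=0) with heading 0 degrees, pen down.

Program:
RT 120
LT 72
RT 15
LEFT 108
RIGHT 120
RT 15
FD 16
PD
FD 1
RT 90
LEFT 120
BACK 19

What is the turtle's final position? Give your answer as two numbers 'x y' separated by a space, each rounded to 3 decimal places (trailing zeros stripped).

Executing turtle program step by step:
Start: pos=(0,0), heading=0, pen down
RT 120: heading 0 -> 240
LT 72: heading 240 -> 312
RT 15: heading 312 -> 297
LT 108: heading 297 -> 45
RT 120: heading 45 -> 285
RT 15: heading 285 -> 270
FD 16: (0,0) -> (0,-16) [heading=270, draw]
PD: pen down
FD 1: (0,-16) -> (0,-17) [heading=270, draw]
RT 90: heading 270 -> 180
LT 120: heading 180 -> 300
BK 19: (0,-17) -> (-9.5,-0.546) [heading=300, draw]
Final: pos=(-9.5,-0.546), heading=300, 3 segment(s) drawn

Answer: -9.5 -0.546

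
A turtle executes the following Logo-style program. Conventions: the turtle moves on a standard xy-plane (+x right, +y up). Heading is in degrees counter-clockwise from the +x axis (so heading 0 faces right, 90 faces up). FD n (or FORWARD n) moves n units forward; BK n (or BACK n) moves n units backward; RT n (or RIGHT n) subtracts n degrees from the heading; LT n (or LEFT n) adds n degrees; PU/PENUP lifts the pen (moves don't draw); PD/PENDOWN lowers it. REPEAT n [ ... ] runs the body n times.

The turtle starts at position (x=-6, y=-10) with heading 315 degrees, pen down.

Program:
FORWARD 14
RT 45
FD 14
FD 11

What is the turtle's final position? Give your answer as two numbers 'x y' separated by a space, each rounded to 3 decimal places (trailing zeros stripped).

Executing turtle program step by step:
Start: pos=(-6,-10), heading=315, pen down
FD 14: (-6,-10) -> (3.899,-19.899) [heading=315, draw]
RT 45: heading 315 -> 270
FD 14: (3.899,-19.899) -> (3.899,-33.899) [heading=270, draw]
FD 11: (3.899,-33.899) -> (3.899,-44.899) [heading=270, draw]
Final: pos=(3.899,-44.899), heading=270, 3 segment(s) drawn

Answer: 3.899 -44.899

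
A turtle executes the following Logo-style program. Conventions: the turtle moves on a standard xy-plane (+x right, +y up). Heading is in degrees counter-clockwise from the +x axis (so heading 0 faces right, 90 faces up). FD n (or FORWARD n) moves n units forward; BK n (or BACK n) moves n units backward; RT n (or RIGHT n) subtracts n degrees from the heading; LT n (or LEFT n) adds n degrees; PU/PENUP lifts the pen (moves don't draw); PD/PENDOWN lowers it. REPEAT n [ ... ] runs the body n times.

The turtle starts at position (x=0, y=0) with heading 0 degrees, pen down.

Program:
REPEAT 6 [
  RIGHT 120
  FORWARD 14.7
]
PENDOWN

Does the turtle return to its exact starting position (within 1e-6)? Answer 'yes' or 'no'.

Executing turtle program step by step:
Start: pos=(0,0), heading=0, pen down
REPEAT 6 [
  -- iteration 1/6 --
  RT 120: heading 0 -> 240
  FD 14.7: (0,0) -> (-7.35,-12.731) [heading=240, draw]
  -- iteration 2/6 --
  RT 120: heading 240 -> 120
  FD 14.7: (-7.35,-12.731) -> (-14.7,0) [heading=120, draw]
  -- iteration 3/6 --
  RT 120: heading 120 -> 0
  FD 14.7: (-14.7,0) -> (0,0) [heading=0, draw]
  -- iteration 4/6 --
  RT 120: heading 0 -> 240
  FD 14.7: (0,0) -> (-7.35,-12.731) [heading=240, draw]
  -- iteration 5/6 --
  RT 120: heading 240 -> 120
  FD 14.7: (-7.35,-12.731) -> (-14.7,0) [heading=120, draw]
  -- iteration 6/6 --
  RT 120: heading 120 -> 0
  FD 14.7: (-14.7,0) -> (0,0) [heading=0, draw]
]
PD: pen down
Final: pos=(0,0), heading=0, 6 segment(s) drawn

Start position: (0, 0)
Final position: (0, 0)
Distance = 0; < 1e-6 -> CLOSED

Answer: yes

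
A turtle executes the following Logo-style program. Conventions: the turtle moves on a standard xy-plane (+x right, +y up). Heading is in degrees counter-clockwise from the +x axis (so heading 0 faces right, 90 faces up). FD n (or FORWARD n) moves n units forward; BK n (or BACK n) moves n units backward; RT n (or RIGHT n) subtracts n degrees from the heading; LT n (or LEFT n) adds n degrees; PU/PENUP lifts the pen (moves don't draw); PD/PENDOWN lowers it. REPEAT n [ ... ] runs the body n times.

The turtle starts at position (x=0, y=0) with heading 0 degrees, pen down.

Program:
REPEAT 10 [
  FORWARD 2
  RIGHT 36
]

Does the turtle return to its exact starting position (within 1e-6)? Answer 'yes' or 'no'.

Executing turtle program step by step:
Start: pos=(0,0), heading=0, pen down
REPEAT 10 [
  -- iteration 1/10 --
  FD 2: (0,0) -> (2,0) [heading=0, draw]
  RT 36: heading 0 -> 324
  -- iteration 2/10 --
  FD 2: (2,0) -> (3.618,-1.176) [heading=324, draw]
  RT 36: heading 324 -> 288
  -- iteration 3/10 --
  FD 2: (3.618,-1.176) -> (4.236,-3.078) [heading=288, draw]
  RT 36: heading 288 -> 252
  -- iteration 4/10 --
  FD 2: (4.236,-3.078) -> (3.618,-4.98) [heading=252, draw]
  RT 36: heading 252 -> 216
  -- iteration 5/10 --
  FD 2: (3.618,-4.98) -> (2,-6.155) [heading=216, draw]
  RT 36: heading 216 -> 180
  -- iteration 6/10 --
  FD 2: (2,-6.155) -> (0,-6.155) [heading=180, draw]
  RT 36: heading 180 -> 144
  -- iteration 7/10 --
  FD 2: (0,-6.155) -> (-1.618,-4.98) [heading=144, draw]
  RT 36: heading 144 -> 108
  -- iteration 8/10 --
  FD 2: (-1.618,-4.98) -> (-2.236,-3.078) [heading=108, draw]
  RT 36: heading 108 -> 72
  -- iteration 9/10 --
  FD 2: (-2.236,-3.078) -> (-1.618,-1.176) [heading=72, draw]
  RT 36: heading 72 -> 36
  -- iteration 10/10 --
  FD 2: (-1.618,-1.176) -> (0,0) [heading=36, draw]
  RT 36: heading 36 -> 0
]
Final: pos=(0,0), heading=0, 10 segment(s) drawn

Start position: (0, 0)
Final position: (0, 0)
Distance = 0; < 1e-6 -> CLOSED

Answer: yes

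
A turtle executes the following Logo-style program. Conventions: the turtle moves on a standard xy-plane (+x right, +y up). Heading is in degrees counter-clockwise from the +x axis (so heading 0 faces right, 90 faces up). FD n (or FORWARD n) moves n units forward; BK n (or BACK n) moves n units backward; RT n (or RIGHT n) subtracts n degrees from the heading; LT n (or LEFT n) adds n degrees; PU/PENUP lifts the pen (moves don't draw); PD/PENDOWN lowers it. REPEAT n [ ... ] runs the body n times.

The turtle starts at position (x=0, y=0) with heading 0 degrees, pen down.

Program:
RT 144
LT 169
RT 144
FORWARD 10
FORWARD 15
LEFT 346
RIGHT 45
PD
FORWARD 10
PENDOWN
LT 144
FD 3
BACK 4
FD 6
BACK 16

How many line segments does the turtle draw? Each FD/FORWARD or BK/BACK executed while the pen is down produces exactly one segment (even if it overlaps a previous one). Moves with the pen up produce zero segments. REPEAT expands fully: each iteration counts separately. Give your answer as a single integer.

Executing turtle program step by step:
Start: pos=(0,0), heading=0, pen down
RT 144: heading 0 -> 216
LT 169: heading 216 -> 25
RT 144: heading 25 -> 241
FD 10: (0,0) -> (-4.848,-8.746) [heading=241, draw]
FD 15: (-4.848,-8.746) -> (-12.12,-21.865) [heading=241, draw]
LT 346: heading 241 -> 227
RT 45: heading 227 -> 182
PD: pen down
FD 10: (-12.12,-21.865) -> (-22.114,-22.214) [heading=182, draw]
PD: pen down
LT 144: heading 182 -> 326
FD 3: (-22.114,-22.214) -> (-19.627,-23.892) [heading=326, draw]
BK 4: (-19.627,-23.892) -> (-22.943,-21.655) [heading=326, draw]
FD 6: (-22.943,-21.655) -> (-17.969,-25.01) [heading=326, draw]
BK 16: (-17.969,-25.01) -> (-31.234,-16.063) [heading=326, draw]
Final: pos=(-31.234,-16.063), heading=326, 7 segment(s) drawn
Segments drawn: 7

Answer: 7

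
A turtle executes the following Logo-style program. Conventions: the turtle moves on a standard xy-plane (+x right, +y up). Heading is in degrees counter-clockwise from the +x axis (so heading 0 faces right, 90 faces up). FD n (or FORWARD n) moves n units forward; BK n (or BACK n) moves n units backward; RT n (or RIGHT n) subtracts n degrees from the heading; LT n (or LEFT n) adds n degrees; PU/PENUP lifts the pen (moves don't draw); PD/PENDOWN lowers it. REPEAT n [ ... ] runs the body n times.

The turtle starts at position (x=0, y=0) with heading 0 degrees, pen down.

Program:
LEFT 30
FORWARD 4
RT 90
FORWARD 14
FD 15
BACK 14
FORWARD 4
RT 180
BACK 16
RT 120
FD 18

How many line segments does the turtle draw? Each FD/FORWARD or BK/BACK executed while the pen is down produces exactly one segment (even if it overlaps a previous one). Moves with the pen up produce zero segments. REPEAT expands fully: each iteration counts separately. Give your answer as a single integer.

Executing turtle program step by step:
Start: pos=(0,0), heading=0, pen down
LT 30: heading 0 -> 30
FD 4: (0,0) -> (3.464,2) [heading=30, draw]
RT 90: heading 30 -> 300
FD 14: (3.464,2) -> (10.464,-10.124) [heading=300, draw]
FD 15: (10.464,-10.124) -> (17.964,-23.115) [heading=300, draw]
BK 14: (17.964,-23.115) -> (10.964,-10.99) [heading=300, draw]
FD 4: (10.964,-10.99) -> (12.964,-14.454) [heading=300, draw]
RT 180: heading 300 -> 120
BK 16: (12.964,-14.454) -> (20.964,-28.311) [heading=120, draw]
RT 120: heading 120 -> 0
FD 18: (20.964,-28.311) -> (38.964,-28.311) [heading=0, draw]
Final: pos=(38.964,-28.311), heading=0, 7 segment(s) drawn
Segments drawn: 7

Answer: 7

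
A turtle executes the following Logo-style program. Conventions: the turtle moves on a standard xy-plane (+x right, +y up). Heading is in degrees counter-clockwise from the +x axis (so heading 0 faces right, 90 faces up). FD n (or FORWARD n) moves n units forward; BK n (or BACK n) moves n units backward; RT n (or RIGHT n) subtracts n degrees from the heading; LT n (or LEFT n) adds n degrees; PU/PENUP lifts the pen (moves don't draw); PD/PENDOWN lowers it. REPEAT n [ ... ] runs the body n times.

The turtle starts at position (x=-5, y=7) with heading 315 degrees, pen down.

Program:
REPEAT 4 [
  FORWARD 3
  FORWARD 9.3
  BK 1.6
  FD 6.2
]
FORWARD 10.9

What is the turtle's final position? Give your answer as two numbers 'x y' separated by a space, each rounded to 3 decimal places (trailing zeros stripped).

Answer: 50.508 -48.508

Derivation:
Executing turtle program step by step:
Start: pos=(-5,7), heading=315, pen down
REPEAT 4 [
  -- iteration 1/4 --
  FD 3: (-5,7) -> (-2.879,4.879) [heading=315, draw]
  FD 9.3: (-2.879,4.879) -> (3.697,-1.697) [heading=315, draw]
  BK 1.6: (3.697,-1.697) -> (2.566,-0.566) [heading=315, draw]
  FD 6.2: (2.566,-0.566) -> (6.95,-4.95) [heading=315, draw]
  -- iteration 2/4 --
  FD 3: (6.95,-4.95) -> (9.071,-7.071) [heading=315, draw]
  FD 9.3: (9.071,-7.071) -> (15.648,-13.648) [heading=315, draw]
  BK 1.6: (15.648,-13.648) -> (14.516,-12.516) [heading=315, draw]
  FD 6.2: (14.516,-12.516) -> (18.9,-16.9) [heading=315, draw]
  -- iteration 3/4 --
  FD 3: (18.9,-16.9) -> (21.022,-19.022) [heading=315, draw]
  FD 9.3: (21.022,-19.022) -> (27.598,-25.598) [heading=315, draw]
  BK 1.6: (27.598,-25.598) -> (26.466,-24.466) [heading=315, draw]
  FD 6.2: (26.466,-24.466) -> (30.85,-28.85) [heading=315, draw]
  -- iteration 4/4 --
  FD 3: (30.85,-28.85) -> (32.972,-30.972) [heading=315, draw]
  FD 9.3: (32.972,-30.972) -> (39.548,-37.548) [heading=315, draw]
  BK 1.6: (39.548,-37.548) -> (38.416,-36.416) [heading=315, draw]
  FD 6.2: (38.416,-36.416) -> (42.8,-40.8) [heading=315, draw]
]
FD 10.9: (42.8,-40.8) -> (50.508,-48.508) [heading=315, draw]
Final: pos=(50.508,-48.508), heading=315, 17 segment(s) drawn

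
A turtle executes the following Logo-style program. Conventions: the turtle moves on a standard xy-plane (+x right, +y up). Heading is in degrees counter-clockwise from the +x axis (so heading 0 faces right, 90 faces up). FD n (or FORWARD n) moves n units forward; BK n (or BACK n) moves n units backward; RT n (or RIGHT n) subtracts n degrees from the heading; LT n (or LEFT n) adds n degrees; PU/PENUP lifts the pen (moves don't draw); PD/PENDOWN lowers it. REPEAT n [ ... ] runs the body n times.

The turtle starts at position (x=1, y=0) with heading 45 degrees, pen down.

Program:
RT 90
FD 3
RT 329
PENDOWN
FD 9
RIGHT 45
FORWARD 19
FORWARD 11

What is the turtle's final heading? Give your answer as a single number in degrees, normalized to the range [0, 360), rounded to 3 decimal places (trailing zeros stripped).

Answer: 301

Derivation:
Executing turtle program step by step:
Start: pos=(1,0), heading=45, pen down
RT 90: heading 45 -> 315
FD 3: (1,0) -> (3.121,-2.121) [heading=315, draw]
RT 329: heading 315 -> 346
PD: pen down
FD 9: (3.121,-2.121) -> (11.854,-4.299) [heading=346, draw]
RT 45: heading 346 -> 301
FD 19: (11.854,-4.299) -> (21.64,-20.585) [heading=301, draw]
FD 11: (21.64,-20.585) -> (27.305,-30.014) [heading=301, draw]
Final: pos=(27.305,-30.014), heading=301, 4 segment(s) drawn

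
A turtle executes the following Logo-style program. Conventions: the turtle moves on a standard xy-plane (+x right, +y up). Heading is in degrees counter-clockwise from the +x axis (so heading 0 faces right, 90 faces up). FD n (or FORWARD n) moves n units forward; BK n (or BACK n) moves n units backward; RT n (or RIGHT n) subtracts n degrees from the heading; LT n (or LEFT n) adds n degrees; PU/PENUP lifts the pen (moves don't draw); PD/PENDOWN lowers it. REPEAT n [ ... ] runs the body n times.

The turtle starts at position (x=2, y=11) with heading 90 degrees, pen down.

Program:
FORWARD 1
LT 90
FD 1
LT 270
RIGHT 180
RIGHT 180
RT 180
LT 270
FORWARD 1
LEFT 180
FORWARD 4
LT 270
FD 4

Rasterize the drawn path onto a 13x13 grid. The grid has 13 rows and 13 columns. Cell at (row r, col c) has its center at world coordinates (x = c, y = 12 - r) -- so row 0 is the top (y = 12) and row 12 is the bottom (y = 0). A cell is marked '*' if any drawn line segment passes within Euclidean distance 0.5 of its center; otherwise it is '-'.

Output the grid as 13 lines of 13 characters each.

Segment 0: (2,11) -> (2,12)
Segment 1: (2,12) -> (1,12)
Segment 2: (1,12) -> (0,12)
Segment 3: (0,12) -> (4,12)
Segment 4: (4,12) -> (4,8)

Answer: *****--------
--*-*--------
----*--------
----*--------
----*--------
-------------
-------------
-------------
-------------
-------------
-------------
-------------
-------------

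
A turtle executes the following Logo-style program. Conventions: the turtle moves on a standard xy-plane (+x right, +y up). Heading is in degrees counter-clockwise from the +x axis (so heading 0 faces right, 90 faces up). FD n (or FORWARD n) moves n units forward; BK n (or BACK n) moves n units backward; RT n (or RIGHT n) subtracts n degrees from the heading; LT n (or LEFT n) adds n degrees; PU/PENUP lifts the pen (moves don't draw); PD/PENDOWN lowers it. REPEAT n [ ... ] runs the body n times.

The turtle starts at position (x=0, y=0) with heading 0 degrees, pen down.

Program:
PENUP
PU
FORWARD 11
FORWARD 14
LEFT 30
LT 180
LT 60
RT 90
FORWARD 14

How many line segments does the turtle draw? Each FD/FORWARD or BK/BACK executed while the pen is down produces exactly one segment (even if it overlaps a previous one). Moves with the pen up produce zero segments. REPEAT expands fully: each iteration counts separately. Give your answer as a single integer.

Answer: 0

Derivation:
Executing turtle program step by step:
Start: pos=(0,0), heading=0, pen down
PU: pen up
PU: pen up
FD 11: (0,0) -> (11,0) [heading=0, move]
FD 14: (11,0) -> (25,0) [heading=0, move]
LT 30: heading 0 -> 30
LT 180: heading 30 -> 210
LT 60: heading 210 -> 270
RT 90: heading 270 -> 180
FD 14: (25,0) -> (11,0) [heading=180, move]
Final: pos=(11,0), heading=180, 0 segment(s) drawn
Segments drawn: 0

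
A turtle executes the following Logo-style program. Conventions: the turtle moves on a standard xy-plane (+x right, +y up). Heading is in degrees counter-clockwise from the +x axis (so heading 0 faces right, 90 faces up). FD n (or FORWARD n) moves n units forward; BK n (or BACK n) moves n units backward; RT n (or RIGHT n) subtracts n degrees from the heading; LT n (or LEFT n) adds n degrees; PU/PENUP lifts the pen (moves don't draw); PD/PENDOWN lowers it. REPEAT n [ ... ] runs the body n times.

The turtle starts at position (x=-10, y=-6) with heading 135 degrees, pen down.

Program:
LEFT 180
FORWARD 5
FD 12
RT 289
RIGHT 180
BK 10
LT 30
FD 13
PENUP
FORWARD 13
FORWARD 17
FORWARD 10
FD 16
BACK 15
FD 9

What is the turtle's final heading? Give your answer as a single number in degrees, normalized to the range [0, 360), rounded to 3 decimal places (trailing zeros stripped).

Answer: 236

Derivation:
Executing turtle program step by step:
Start: pos=(-10,-6), heading=135, pen down
LT 180: heading 135 -> 315
FD 5: (-10,-6) -> (-6.464,-9.536) [heading=315, draw]
FD 12: (-6.464,-9.536) -> (2.021,-18.021) [heading=315, draw]
RT 289: heading 315 -> 26
RT 180: heading 26 -> 206
BK 10: (2.021,-18.021) -> (11.009,-13.637) [heading=206, draw]
LT 30: heading 206 -> 236
FD 13: (11.009,-13.637) -> (3.739,-24.415) [heading=236, draw]
PU: pen up
FD 13: (3.739,-24.415) -> (-3.53,-35.192) [heading=236, move]
FD 17: (-3.53,-35.192) -> (-13.037,-49.286) [heading=236, move]
FD 10: (-13.037,-49.286) -> (-18.628,-57.576) [heading=236, move]
FD 16: (-18.628,-57.576) -> (-27.576,-70.841) [heading=236, move]
BK 15: (-27.576,-70.841) -> (-19.188,-58.405) [heading=236, move]
FD 9: (-19.188,-58.405) -> (-24.22,-65.866) [heading=236, move]
Final: pos=(-24.22,-65.866), heading=236, 4 segment(s) drawn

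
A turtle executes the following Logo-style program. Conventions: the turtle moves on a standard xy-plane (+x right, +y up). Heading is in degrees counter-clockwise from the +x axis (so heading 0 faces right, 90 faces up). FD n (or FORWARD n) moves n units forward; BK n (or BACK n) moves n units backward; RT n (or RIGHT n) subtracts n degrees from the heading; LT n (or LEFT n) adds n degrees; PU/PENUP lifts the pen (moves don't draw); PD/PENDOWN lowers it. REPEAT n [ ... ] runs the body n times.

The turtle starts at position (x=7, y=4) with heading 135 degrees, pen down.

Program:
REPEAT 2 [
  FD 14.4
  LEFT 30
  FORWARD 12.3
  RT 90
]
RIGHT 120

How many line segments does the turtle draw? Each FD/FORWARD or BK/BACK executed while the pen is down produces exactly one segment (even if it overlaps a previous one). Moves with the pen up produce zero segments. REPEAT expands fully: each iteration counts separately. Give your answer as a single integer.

Answer: 4

Derivation:
Executing turtle program step by step:
Start: pos=(7,4), heading=135, pen down
REPEAT 2 [
  -- iteration 1/2 --
  FD 14.4: (7,4) -> (-3.182,14.182) [heading=135, draw]
  LT 30: heading 135 -> 165
  FD 12.3: (-3.182,14.182) -> (-15.063,17.366) [heading=165, draw]
  RT 90: heading 165 -> 75
  -- iteration 2/2 --
  FD 14.4: (-15.063,17.366) -> (-11.336,31.275) [heading=75, draw]
  LT 30: heading 75 -> 105
  FD 12.3: (-11.336,31.275) -> (-14.52,43.156) [heading=105, draw]
  RT 90: heading 105 -> 15
]
RT 120: heading 15 -> 255
Final: pos=(-14.52,43.156), heading=255, 4 segment(s) drawn
Segments drawn: 4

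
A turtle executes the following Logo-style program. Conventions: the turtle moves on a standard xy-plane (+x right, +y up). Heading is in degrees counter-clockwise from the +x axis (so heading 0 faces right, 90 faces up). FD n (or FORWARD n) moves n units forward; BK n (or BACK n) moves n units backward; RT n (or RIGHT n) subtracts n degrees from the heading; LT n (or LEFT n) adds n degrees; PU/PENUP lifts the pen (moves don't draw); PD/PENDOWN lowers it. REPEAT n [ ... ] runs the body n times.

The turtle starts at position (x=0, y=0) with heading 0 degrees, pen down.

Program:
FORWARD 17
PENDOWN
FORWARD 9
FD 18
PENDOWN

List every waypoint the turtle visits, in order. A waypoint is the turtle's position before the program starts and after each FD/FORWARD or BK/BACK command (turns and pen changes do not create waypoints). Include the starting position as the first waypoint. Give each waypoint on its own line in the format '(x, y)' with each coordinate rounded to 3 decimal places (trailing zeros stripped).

Answer: (0, 0)
(17, 0)
(26, 0)
(44, 0)

Derivation:
Executing turtle program step by step:
Start: pos=(0,0), heading=0, pen down
FD 17: (0,0) -> (17,0) [heading=0, draw]
PD: pen down
FD 9: (17,0) -> (26,0) [heading=0, draw]
FD 18: (26,0) -> (44,0) [heading=0, draw]
PD: pen down
Final: pos=(44,0), heading=0, 3 segment(s) drawn
Waypoints (4 total):
(0, 0)
(17, 0)
(26, 0)
(44, 0)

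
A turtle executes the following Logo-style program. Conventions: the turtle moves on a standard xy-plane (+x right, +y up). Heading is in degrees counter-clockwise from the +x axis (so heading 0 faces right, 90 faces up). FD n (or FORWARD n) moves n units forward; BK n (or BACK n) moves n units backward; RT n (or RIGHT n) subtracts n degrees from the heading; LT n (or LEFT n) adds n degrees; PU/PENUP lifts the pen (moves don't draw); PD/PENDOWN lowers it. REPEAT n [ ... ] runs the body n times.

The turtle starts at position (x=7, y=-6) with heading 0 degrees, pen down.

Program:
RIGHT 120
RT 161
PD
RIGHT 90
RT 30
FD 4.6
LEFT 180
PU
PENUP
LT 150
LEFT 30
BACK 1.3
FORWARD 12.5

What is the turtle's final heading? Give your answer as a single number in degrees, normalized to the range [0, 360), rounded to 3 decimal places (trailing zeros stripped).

Answer: 319

Derivation:
Executing turtle program step by step:
Start: pos=(7,-6), heading=0, pen down
RT 120: heading 0 -> 240
RT 161: heading 240 -> 79
PD: pen down
RT 90: heading 79 -> 349
RT 30: heading 349 -> 319
FD 4.6: (7,-6) -> (10.472,-9.018) [heading=319, draw]
LT 180: heading 319 -> 139
PU: pen up
PU: pen up
LT 150: heading 139 -> 289
LT 30: heading 289 -> 319
BK 1.3: (10.472,-9.018) -> (9.491,-8.165) [heading=319, move]
FD 12.5: (9.491,-8.165) -> (18.924,-16.366) [heading=319, move]
Final: pos=(18.924,-16.366), heading=319, 1 segment(s) drawn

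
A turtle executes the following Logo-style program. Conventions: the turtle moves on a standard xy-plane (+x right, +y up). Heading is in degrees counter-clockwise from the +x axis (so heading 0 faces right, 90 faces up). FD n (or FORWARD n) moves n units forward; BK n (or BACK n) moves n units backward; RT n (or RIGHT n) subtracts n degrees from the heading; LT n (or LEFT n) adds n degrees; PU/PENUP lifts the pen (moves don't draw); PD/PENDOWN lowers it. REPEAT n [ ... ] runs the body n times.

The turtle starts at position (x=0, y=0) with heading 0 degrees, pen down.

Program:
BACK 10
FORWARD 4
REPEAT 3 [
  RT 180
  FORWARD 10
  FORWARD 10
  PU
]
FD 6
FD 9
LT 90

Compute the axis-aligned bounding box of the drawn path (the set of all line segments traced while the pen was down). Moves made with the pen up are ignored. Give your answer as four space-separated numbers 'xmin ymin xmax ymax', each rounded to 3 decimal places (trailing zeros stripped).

Executing turtle program step by step:
Start: pos=(0,0), heading=0, pen down
BK 10: (0,0) -> (-10,0) [heading=0, draw]
FD 4: (-10,0) -> (-6,0) [heading=0, draw]
REPEAT 3 [
  -- iteration 1/3 --
  RT 180: heading 0 -> 180
  FD 10: (-6,0) -> (-16,0) [heading=180, draw]
  FD 10: (-16,0) -> (-26,0) [heading=180, draw]
  PU: pen up
  -- iteration 2/3 --
  RT 180: heading 180 -> 0
  FD 10: (-26,0) -> (-16,0) [heading=0, move]
  FD 10: (-16,0) -> (-6,0) [heading=0, move]
  PU: pen up
  -- iteration 3/3 --
  RT 180: heading 0 -> 180
  FD 10: (-6,0) -> (-16,0) [heading=180, move]
  FD 10: (-16,0) -> (-26,0) [heading=180, move]
  PU: pen up
]
FD 6: (-26,0) -> (-32,0) [heading=180, move]
FD 9: (-32,0) -> (-41,0) [heading=180, move]
LT 90: heading 180 -> 270
Final: pos=(-41,0), heading=270, 4 segment(s) drawn

Segment endpoints: x in {-26, -16, -10, -6, 0}, y in {0, 0, 0}
xmin=-26, ymin=0, xmax=0, ymax=0

Answer: -26 0 0 0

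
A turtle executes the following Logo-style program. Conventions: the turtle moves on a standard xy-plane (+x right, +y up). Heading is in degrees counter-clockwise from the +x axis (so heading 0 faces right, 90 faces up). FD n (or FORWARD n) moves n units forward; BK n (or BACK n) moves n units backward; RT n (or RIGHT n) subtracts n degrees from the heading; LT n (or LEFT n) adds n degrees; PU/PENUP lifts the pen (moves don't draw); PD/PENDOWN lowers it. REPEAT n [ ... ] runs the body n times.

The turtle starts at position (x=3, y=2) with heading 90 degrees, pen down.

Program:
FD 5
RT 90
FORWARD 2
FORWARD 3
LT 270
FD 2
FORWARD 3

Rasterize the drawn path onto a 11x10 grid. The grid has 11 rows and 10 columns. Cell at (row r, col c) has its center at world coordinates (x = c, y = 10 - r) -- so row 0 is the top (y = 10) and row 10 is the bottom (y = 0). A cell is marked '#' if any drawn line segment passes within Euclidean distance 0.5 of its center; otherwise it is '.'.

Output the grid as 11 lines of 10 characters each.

Segment 0: (3,2) -> (3,7)
Segment 1: (3,7) -> (5,7)
Segment 2: (5,7) -> (8,7)
Segment 3: (8,7) -> (8,5)
Segment 4: (8,5) -> (8,2)

Answer: ..........
..........
..........
...######.
...#....#.
...#....#.
...#....#.
...#....#.
...#....#.
..........
..........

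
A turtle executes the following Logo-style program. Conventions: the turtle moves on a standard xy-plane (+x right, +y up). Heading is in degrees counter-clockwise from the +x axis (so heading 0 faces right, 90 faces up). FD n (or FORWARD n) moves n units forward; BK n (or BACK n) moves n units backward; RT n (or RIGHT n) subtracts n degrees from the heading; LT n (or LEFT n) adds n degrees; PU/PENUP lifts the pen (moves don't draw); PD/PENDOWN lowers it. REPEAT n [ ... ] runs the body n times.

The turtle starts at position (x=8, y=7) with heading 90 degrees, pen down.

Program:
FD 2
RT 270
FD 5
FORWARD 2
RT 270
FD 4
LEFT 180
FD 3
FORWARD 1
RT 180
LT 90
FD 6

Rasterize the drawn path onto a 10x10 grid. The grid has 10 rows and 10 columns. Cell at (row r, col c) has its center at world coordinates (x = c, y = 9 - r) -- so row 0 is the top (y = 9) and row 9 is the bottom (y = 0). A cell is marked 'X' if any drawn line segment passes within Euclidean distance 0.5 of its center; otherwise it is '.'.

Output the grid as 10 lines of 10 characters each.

Answer: .XXXXXXXX.
.X......X.
.X......X.
.X........
.X........
..........
..........
..........
..........
..........

Derivation:
Segment 0: (8,7) -> (8,9)
Segment 1: (8,9) -> (3,9)
Segment 2: (3,9) -> (1,9)
Segment 3: (1,9) -> (1,5)
Segment 4: (1,5) -> (1,8)
Segment 5: (1,8) -> (1,9)
Segment 6: (1,9) -> (7,9)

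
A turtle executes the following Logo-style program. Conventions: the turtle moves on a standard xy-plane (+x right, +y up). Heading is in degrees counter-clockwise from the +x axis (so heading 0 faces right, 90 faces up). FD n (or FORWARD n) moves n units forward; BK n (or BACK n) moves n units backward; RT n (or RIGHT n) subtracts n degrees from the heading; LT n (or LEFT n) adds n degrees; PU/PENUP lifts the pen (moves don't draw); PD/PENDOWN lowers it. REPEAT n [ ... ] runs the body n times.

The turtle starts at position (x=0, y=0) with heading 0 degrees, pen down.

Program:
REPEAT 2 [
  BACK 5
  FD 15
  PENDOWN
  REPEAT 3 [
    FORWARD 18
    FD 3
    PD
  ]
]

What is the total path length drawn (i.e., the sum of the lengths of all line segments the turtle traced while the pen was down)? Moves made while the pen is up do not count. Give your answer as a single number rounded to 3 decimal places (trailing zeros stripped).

Executing turtle program step by step:
Start: pos=(0,0), heading=0, pen down
REPEAT 2 [
  -- iteration 1/2 --
  BK 5: (0,0) -> (-5,0) [heading=0, draw]
  FD 15: (-5,0) -> (10,0) [heading=0, draw]
  PD: pen down
  REPEAT 3 [
    -- iteration 1/3 --
    FD 18: (10,0) -> (28,0) [heading=0, draw]
    FD 3: (28,0) -> (31,0) [heading=0, draw]
    PD: pen down
    -- iteration 2/3 --
    FD 18: (31,0) -> (49,0) [heading=0, draw]
    FD 3: (49,0) -> (52,0) [heading=0, draw]
    PD: pen down
    -- iteration 3/3 --
    FD 18: (52,0) -> (70,0) [heading=0, draw]
    FD 3: (70,0) -> (73,0) [heading=0, draw]
    PD: pen down
  ]
  -- iteration 2/2 --
  BK 5: (73,0) -> (68,0) [heading=0, draw]
  FD 15: (68,0) -> (83,0) [heading=0, draw]
  PD: pen down
  REPEAT 3 [
    -- iteration 1/3 --
    FD 18: (83,0) -> (101,0) [heading=0, draw]
    FD 3: (101,0) -> (104,0) [heading=0, draw]
    PD: pen down
    -- iteration 2/3 --
    FD 18: (104,0) -> (122,0) [heading=0, draw]
    FD 3: (122,0) -> (125,0) [heading=0, draw]
    PD: pen down
    -- iteration 3/3 --
    FD 18: (125,0) -> (143,0) [heading=0, draw]
    FD 3: (143,0) -> (146,0) [heading=0, draw]
    PD: pen down
  ]
]
Final: pos=(146,0), heading=0, 16 segment(s) drawn

Segment lengths:
  seg 1: (0,0) -> (-5,0), length = 5
  seg 2: (-5,0) -> (10,0), length = 15
  seg 3: (10,0) -> (28,0), length = 18
  seg 4: (28,0) -> (31,0), length = 3
  seg 5: (31,0) -> (49,0), length = 18
  seg 6: (49,0) -> (52,0), length = 3
  seg 7: (52,0) -> (70,0), length = 18
  seg 8: (70,0) -> (73,0), length = 3
  seg 9: (73,0) -> (68,0), length = 5
  seg 10: (68,0) -> (83,0), length = 15
  seg 11: (83,0) -> (101,0), length = 18
  seg 12: (101,0) -> (104,0), length = 3
  seg 13: (104,0) -> (122,0), length = 18
  seg 14: (122,0) -> (125,0), length = 3
  seg 15: (125,0) -> (143,0), length = 18
  seg 16: (143,0) -> (146,0), length = 3
Total = 166

Answer: 166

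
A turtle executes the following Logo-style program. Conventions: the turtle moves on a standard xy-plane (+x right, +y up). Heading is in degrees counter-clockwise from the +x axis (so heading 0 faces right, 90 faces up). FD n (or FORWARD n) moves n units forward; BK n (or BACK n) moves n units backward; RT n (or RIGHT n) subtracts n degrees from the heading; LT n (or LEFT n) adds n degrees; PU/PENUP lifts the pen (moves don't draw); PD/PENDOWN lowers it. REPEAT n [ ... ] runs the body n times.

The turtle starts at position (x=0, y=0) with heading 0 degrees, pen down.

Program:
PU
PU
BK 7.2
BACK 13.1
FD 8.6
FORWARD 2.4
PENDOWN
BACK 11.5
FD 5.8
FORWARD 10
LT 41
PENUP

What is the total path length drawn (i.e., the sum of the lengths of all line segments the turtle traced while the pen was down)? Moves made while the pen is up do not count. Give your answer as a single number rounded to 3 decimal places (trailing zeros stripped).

Answer: 27.3

Derivation:
Executing turtle program step by step:
Start: pos=(0,0), heading=0, pen down
PU: pen up
PU: pen up
BK 7.2: (0,0) -> (-7.2,0) [heading=0, move]
BK 13.1: (-7.2,0) -> (-20.3,0) [heading=0, move]
FD 8.6: (-20.3,0) -> (-11.7,0) [heading=0, move]
FD 2.4: (-11.7,0) -> (-9.3,0) [heading=0, move]
PD: pen down
BK 11.5: (-9.3,0) -> (-20.8,0) [heading=0, draw]
FD 5.8: (-20.8,0) -> (-15,0) [heading=0, draw]
FD 10: (-15,0) -> (-5,0) [heading=0, draw]
LT 41: heading 0 -> 41
PU: pen up
Final: pos=(-5,0), heading=41, 3 segment(s) drawn

Segment lengths:
  seg 1: (-9.3,0) -> (-20.8,0), length = 11.5
  seg 2: (-20.8,0) -> (-15,0), length = 5.8
  seg 3: (-15,0) -> (-5,0), length = 10
Total = 27.3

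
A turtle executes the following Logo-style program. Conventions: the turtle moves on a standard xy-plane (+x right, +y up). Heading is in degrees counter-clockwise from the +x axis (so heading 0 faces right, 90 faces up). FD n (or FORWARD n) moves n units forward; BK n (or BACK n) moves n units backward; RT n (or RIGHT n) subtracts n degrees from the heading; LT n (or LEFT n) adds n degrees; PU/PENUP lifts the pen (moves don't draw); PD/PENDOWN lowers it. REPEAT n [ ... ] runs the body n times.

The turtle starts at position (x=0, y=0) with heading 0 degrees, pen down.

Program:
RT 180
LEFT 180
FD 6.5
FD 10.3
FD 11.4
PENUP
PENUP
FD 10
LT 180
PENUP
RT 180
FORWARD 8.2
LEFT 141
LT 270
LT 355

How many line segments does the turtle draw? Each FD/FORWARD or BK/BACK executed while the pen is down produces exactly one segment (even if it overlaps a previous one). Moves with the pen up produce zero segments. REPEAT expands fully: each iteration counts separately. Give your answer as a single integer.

Answer: 3

Derivation:
Executing turtle program step by step:
Start: pos=(0,0), heading=0, pen down
RT 180: heading 0 -> 180
LT 180: heading 180 -> 0
FD 6.5: (0,0) -> (6.5,0) [heading=0, draw]
FD 10.3: (6.5,0) -> (16.8,0) [heading=0, draw]
FD 11.4: (16.8,0) -> (28.2,0) [heading=0, draw]
PU: pen up
PU: pen up
FD 10: (28.2,0) -> (38.2,0) [heading=0, move]
LT 180: heading 0 -> 180
PU: pen up
RT 180: heading 180 -> 0
FD 8.2: (38.2,0) -> (46.4,0) [heading=0, move]
LT 141: heading 0 -> 141
LT 270: heading 141 -> 51
LT 355: heading 51 -> 46
Final: pos=(46.4,0), heading=46, 3 segment(s) drawn
Segments drawn: 3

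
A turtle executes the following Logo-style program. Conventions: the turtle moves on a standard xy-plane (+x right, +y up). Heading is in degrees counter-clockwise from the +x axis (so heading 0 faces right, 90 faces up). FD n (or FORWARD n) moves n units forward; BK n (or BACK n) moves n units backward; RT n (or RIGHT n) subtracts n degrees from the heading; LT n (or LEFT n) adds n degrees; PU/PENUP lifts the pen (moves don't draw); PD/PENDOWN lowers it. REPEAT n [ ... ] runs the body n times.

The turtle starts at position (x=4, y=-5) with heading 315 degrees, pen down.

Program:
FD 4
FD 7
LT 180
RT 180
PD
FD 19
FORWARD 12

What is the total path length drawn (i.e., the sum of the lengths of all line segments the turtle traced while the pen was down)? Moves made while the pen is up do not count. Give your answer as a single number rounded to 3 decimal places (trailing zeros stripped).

Executing turtle program step by step:
Start: pos=(4,-5), heading=315, pen down
FD 4: (4,-5) -> (6.828,-7.828) [heading=315, draw]
FD 7: (6.828,-7.828) -> (11.778,-12.778) [heading=315, draw]
LT 180: heading 315 -> 135
RT 180: heading 135 -> 315
PD: pen down
FD 19: (11.778,-12.778) -> (25.213,-26.213) [heading=315, draw]
FD 12: (25.213,-26.213) -> (33.698,-34.698) [heading=315, draw]
Final: pos=(33.698,-34.698), heading=315, 4 segment(s) drawn

Segment lengths:
  seg 1: (4,-5) -> (6.828,-7.828), length = 4
  seg 2: (6.828,-7.828) -> (11.778,-12.778), length = 7
  seg 3: (11.778,-12.778) -> (25.213,-26.213), length = 19
  seg 4: (25.213,-26.213) -> (33.698,-34.698), length = 12
Total = 42

Answer: 42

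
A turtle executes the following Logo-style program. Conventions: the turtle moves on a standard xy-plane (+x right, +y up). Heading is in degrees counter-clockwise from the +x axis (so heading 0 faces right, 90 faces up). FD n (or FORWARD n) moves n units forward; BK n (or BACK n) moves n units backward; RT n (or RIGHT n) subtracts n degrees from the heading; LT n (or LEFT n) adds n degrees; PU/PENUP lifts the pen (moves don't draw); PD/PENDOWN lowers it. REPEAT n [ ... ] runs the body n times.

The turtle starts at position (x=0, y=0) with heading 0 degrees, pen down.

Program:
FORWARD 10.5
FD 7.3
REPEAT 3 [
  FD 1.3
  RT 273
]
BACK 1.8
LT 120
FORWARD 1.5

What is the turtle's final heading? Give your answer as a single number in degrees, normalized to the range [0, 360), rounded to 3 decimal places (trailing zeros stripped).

Answer: 21

Derivation:
Executing turtle program step by step:
Start: pos=(0,0), heading=0, pen down
FD 10.5: (0,0) -> (10.5,0) [heading=0, draw]
FD 7.3: (10.5,0) -> (17.8,0) [heading=0, draw]
REPEAT 3 [
  -- iteration 1/3 --
  FD 1.3: (17.8,0) -> (19.1,0) [heading=0, draw]
  RT 273: heading 0 -> 87
  -- iteration 2/3 --
  FD 1.3: (19.1,0) -> (19.168,1.298) [heading=87, draw]
  RT 273: heading 87 -> 174
  -- iteration 3/3 --
  FD 1.3: (19.168,1.298) -> (17.875,1.434) [heading=174, draw]
  RT 273: heading 174 -> 261
]
BK 1.8: (17.875,1.434) -> (18.157,3.212) [heading=261, draw]
LT 120: heading 261 -> 21
FD 1.5: (18.157,3.212) -> (19.557,3.749) [heading=21, draw]
Final: pos=(19.557,3.749), heading=21, 7 segment(s) drawn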